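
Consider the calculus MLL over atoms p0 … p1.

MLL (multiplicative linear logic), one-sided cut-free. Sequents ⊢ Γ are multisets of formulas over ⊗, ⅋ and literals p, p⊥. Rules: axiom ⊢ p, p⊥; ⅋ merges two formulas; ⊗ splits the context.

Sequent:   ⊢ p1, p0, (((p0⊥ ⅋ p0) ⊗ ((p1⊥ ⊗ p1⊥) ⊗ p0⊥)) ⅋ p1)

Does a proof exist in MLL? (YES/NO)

Derivation trace:
[⅋]  ⊢ p1, p0, (((p0⊥ ⅋ p0) ⊗ ((p1⊥ ⊗ p1⊥) ⊗ p0⊥)) ⅋ p1)
  [⊗]  ⊢ p1, p1, p0, ((p0⊥ ⅋ p0) ⊗ ((p1⊥ ⊗ p1⊥) ⊗ p0⊥))
    [⅋]  ⊢ (p0⊥ ⅋ p0)
      [Ax]  ⊢ p0, p0⊥
    [⊗]  ⊢ p1, p1, p0, ((p1⊥ ⊗ p1⊥) ⊗ p0⊥)
      [⊗]  ⊢ p1, p1, (p1⊥ ⊗ p1⊥)
        [Ax]  ⊢ p1, p1⊥
        [Ax]  ⊢ p1, p1⊥
      [Ax]  ⊢ p0, p0⊥

Result: YES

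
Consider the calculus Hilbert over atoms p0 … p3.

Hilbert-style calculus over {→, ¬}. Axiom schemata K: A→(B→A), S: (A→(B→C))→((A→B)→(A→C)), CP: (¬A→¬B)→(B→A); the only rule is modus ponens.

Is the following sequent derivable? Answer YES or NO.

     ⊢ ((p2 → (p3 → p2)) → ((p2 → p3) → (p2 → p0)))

Truth-table refutation:
  v=0000: Γ:[] Δ:[((p2 → (p3 → p2)) → ((p2 → p3) → (p2 → p0)))=T] refutes=False
  v=0001: Γ:[] Δ:[((p2 → (p3 → p2)) → ((p2 → p3) → (p2 → p0)))=T] refutes=False
  v=0010: Γ:[] Δ:[((p2 → (p3 → p2)) → ((p2 → p3) → (p2 → p0)))=T] refutes=False
  v=0011: Γ:[] Δ:[((p2 → (p3 → p2)) → ((p2 → p3) → (p2 → p0)))=F] refutes=True  ← countermodel

Result: NO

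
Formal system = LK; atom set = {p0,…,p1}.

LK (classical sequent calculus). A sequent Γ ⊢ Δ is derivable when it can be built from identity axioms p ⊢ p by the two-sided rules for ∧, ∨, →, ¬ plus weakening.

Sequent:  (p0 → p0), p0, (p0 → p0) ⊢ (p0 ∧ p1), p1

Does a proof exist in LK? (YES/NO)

Search for a countermodel by truth-table:
  v=00: Γ:[(p0 → p0)=T, p0=F, (p0 → p0)=T] Δ:[(p0 ∧ p1)=F, p1=F] refutes=False
  v=01: Γ:[(p0 → p0)=T, p0=F, (p0 → p0)=T] Δ:[(p0 ∧ p1)=F, p1=T] refutes=False
  v=10: Γ:[(p0 → p0)=T, p0=T, (p0 → p0)=T] Δ:[(p0 ∧ p1)=F, p1=F] refutes=True  ← countermodel

Result: NO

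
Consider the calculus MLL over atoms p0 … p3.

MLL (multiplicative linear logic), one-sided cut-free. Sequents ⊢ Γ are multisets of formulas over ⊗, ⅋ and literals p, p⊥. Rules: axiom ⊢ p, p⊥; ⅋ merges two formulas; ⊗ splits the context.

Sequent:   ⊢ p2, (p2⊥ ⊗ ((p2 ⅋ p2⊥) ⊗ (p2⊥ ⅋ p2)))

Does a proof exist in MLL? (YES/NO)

Derivation (root first):
[⊗]  ⊢ p2, (p2⊥ ⊗ ((p2 ⅋ p2⊥) ⊗ (p2⊥ ⅋ p2)))
  [Ax]  ⊢ p2, p2⊥
  [⊗]  ⊢ ((p2 ⅋ p2⊥) ⊗ (p2⊥ ⅋ p2))
    [⅋]  ⊢ (p2 ⅋ p2⊥)
      [Ax]  ⊢ p2, p2⊥
    [⅋]  ⊢ (p2⊥ ⅋ p2)
      [Ax]  ⊢ p2, p2⊥

Result: YES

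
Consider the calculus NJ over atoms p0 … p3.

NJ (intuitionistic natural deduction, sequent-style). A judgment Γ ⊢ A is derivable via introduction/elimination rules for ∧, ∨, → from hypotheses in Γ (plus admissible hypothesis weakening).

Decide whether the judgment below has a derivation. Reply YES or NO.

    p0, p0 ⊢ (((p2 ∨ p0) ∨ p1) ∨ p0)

Proof tree:
[∨I₁] p0, p0 ⊢ (((p2 ∨ p0) ∨ p1) ∨ p0)
  [∨I₁] p0, p0 ⊢ ((p2 ∨ p0) ∨ p1)
    [∨I₂] p0, p0 ⊢ (p2 ∨ p0)
      [Wk] p0, p0 ⊢ p0
        [Ax] p0 ⊢ p0

Result: YES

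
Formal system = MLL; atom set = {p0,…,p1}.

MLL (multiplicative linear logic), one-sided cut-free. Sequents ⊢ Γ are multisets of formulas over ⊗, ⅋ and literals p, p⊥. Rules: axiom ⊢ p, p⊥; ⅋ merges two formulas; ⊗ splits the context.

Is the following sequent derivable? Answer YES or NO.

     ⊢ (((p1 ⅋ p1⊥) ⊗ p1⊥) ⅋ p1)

Derivation (root first):
[⅋]  ⊢ (((p1 ⅋ p1⊥) ⊗ p1⊥) ⅋ p1)
  [⊗]  ⊢ p1, ((p1 ⅋ p1⊥) ⊗ p1⊥)
    [⅋]  ⊢ (p1 ⅋ p1⊥)
      [Ax]  ⊢ p1, p1⊥
    [Ax]  ⊢ p1, p1⊥

Result: YES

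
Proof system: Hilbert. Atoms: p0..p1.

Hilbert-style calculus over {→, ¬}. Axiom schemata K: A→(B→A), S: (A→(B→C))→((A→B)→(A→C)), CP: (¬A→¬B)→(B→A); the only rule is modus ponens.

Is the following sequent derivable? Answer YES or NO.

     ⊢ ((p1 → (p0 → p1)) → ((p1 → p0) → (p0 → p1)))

Enumerate valuations to refute Γ ⊢ Δ:
  v=00: Γ:[] Δ:[((p1 → (p0 → p1)) → ((p1 → p0) → (p0 → p1)))=T] refutes=False
  v=01: Γ:[] Δ:[((p1 → (p0 → p1)) → ((p1 → p0) → (p0 → p1)))=T] refutes=False
  v=10: Γ:[] Δ:[((p1 → (p0 → p1)) → ((p1 → p0) → (p0 → p1)))=F] refutes=True  ← countermodel

Result: NO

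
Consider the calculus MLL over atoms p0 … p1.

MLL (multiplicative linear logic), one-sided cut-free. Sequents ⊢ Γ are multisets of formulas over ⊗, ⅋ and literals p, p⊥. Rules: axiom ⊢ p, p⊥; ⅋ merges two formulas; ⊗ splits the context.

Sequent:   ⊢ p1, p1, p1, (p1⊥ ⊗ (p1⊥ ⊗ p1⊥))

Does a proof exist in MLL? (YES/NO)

Derivation (root first):
[⊗]  ⊢ p1, p1, p1, (p1⊥ ⊗ (p1⊥ ⊗ p1⊥))
  [Ax]  ⊢ p1, p1⊥
  [⊗]  ⊢ p1, p1, (p1⊥ ⊗ p1⊥)
    [Ax]  ⊢ p1, p1⊥
    [Ax]  ⊢ p1, p1⊥

Result: YES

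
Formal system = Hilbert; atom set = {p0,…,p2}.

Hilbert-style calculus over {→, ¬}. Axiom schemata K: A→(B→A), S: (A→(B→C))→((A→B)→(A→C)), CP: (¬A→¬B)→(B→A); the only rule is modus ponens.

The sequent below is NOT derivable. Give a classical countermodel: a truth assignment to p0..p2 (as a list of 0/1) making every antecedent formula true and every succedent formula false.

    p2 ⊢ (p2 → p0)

Search for a countermodel by truth-table:
  v=000: Γ:[p2=F] Δ:[(p2 → p0)=T] refutes=False
  v=001: Γ:[p2=T] Δ:[(p2 → p0)=F] refutes=True  ← countermodel

Result: [0, 0, 1]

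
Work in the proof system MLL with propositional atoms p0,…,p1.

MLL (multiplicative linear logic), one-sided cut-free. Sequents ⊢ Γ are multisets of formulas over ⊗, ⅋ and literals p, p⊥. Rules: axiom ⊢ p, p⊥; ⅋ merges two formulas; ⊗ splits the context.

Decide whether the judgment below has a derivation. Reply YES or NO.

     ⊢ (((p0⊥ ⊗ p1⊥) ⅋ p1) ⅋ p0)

Proof tree:
[⅋]  ⊢ (((p0⊥ ⊗ p1⊥) ⅋ p1) ⅋ p0)
  [⅋]  ⊢ p0, ((p0⊥ ⊗ p1⊥) ⅋ p1)
    [⊗]  ⊢ p0, p1, (p0⊥ ⊗ p1⊥)
      [Ax]  ⊢ p0, p0⊥
      [Ax]  ⊢ p1, p1⊥

Result: YES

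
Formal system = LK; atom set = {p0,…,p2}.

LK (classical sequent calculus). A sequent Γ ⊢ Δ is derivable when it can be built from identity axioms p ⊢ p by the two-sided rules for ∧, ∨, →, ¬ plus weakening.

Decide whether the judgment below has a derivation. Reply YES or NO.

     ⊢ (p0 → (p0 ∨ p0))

Derivation trace:
[→R]  ⊢ (p0 → (p0 ∨ p0))
  [∨R] p0 ⊢ (p0 ∨ p0)
    [WR] p0 ⊢ p0, p0
      [Ax] p0 ⊢ p0

Result: YES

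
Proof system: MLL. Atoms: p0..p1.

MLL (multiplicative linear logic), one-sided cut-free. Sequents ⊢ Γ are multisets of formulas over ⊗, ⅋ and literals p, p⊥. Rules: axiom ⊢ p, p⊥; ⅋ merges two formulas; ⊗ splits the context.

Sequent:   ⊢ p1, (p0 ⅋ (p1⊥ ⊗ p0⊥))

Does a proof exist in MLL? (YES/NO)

Derivation trace:
[⅋]  ⊢ p1, (p0 ⅋ (p1⊥ ⊗ p0⊥))
  [⊗]  ⊢ p1, p0, (p1⊥ ⊗ p0⊥)
    [Ax]  ⊢ p1, p1⊥
    [Ax]  ⊢ p0, p0⊥

Result: YES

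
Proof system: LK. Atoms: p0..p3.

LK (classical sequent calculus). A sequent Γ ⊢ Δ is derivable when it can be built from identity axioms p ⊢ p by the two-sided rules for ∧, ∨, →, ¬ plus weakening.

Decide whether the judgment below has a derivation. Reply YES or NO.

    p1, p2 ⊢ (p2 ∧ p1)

Derivation (root first):
[∧R] p1, p2 ⊢ (p2 ∧ p1)
  [Ax] p2 ⊢ p2
  [WL] p1, p1 ⊢ p1
    [Ax] p1 ⊢ p1

Result: YES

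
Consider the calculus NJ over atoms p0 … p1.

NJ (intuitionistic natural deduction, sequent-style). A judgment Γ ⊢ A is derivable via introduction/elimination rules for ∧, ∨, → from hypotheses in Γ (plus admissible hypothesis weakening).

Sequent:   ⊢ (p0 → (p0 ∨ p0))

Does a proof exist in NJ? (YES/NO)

Proof tree:
[→I]  ⊢ (p0 → (p0 ∨ p0))
  [∨I₁] p0 ⊢ (p0 ∨ p0)
    [Ax] p0 ⊢ p0

Result: YES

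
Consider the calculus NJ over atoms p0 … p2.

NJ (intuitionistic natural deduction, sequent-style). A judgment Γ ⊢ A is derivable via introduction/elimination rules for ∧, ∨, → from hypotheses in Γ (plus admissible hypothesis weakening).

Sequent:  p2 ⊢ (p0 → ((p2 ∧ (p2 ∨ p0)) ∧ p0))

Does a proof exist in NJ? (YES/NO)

Derivation (root first):
[→I] p2 ⊢ (p0 → ((p2 ∧ (p2 ∨ p0)) ∧ p0))
  [∧I] p2, p0 ⊢ ((p2 ∧ (p2 ∨ p0)) ∧ p0)
    [∧I] p2, p0 ⊢ (p2 ∧ (p2 ∨ p0))
      [Wk] p2, p0 ⊢ p2
        [Ax] p2 ⊢ p2
      [∨I₂] p0 ⊢ (p2 ∨ p0)
        [Ax] p0 ⊢ p0
    [Ax] p0 ⊢ p0

Result: YES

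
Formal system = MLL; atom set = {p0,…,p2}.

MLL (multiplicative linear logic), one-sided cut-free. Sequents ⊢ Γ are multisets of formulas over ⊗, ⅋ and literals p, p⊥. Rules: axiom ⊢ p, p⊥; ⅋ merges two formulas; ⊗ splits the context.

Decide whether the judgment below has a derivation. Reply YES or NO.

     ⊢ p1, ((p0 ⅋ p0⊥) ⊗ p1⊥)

Proof tree:
[⊗]  ⊢ p1, ((p0 ⅋ p0⊥) ⊗ p1⊥)
  [⅋]  ⊢ (p0 ⅋ p0⊥)
    [Ax]  ⊢ p0, p0⊥
  [Ax]  ⊢ p1, p1⊥

Result: YES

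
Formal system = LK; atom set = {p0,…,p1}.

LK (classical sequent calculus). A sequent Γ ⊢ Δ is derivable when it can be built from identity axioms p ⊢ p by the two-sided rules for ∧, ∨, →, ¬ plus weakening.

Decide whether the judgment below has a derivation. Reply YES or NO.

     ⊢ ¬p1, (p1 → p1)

Proof tree:
[→R]  ⊢ ¬p1, (p1 → p1)
  [WL] p1 ⊢ p1, ¬p1
    [¬R]  ⊢ p1, ¬p1
      [Ax] p1 ⊢ p1

Result: YES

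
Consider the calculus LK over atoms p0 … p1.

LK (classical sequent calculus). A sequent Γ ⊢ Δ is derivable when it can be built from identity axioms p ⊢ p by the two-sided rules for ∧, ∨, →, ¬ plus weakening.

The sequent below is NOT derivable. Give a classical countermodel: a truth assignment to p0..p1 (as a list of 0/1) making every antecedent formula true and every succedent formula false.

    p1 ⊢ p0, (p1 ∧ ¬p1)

Enumerate valuations to refute Γ ⊢ Δ:
  v=00: Γ:[p1=F] Δ:[p0=F, (p1 ∧ ¬p1)=F] refutes=False
  v=01: Γ:[p1=T] Δ:[p0=F, (p1 ∧ ¬p1)=F] refutes=True  ← countermodel

Result: [0, 1]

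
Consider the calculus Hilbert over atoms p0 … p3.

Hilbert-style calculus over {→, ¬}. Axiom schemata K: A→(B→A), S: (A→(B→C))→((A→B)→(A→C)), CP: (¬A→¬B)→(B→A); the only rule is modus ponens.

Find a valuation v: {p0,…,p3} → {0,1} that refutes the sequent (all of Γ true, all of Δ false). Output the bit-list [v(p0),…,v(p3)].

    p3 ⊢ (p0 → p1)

Search for a countermodel by truth-table:
  v=0000: Γ:[p3=F] Δ:[(p0 → p1)=T] refutes=False
  v=0001: Γ:[p3=T] Δ:[(p0 → p1)=T] refutes=False
  v=0010: Γ:[p3=F] Δ:[(p0 → p1)=T] refutes=False
  v=0011: Γ:[p3=T] Δ:[(p0 → p1)=T] refutes=False
  v=0100: Γ:[p3=F] Δ:[(p0 → p1)=T] refutes=False
  v=0101: Γ:[p3=T] Δ:[(p0 → p1)=T] refutes=False
  v=0110: Γ:[p3=F] Δ:[(p0 → p1)=T] refutes=False
  v=0111: Γ:[p3=T] Δ:[(p0 → p1)=T] refutes=False
  v=1000: Γ:[p3=F] Δ:[(p0 → p1)=F] refutes=False
  v=1001: Γ:[p3=T] Δ:[(p0 → p1)=F] refutes=True  ← countermodel

Result: [1, 0, 0, 1]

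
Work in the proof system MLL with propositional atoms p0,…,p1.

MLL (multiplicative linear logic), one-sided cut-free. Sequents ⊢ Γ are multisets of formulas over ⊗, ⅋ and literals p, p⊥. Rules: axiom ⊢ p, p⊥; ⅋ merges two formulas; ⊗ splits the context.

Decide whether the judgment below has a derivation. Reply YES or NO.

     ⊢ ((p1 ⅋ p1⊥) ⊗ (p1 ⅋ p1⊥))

Proof tree:
[⊗]  ⊢ ((p1 ⅋ p1⊥) ⊗ (p1 ⅋ p1⊥))
  [⅋]  ⊢ (p1 ⅋ p1⊥)
    [Ax]  ⊢ p1, p1⊥
  [⅋]  ⊢ (p1 ⅋ p1⊥)
    [Ax]  ⊢ p1, p1⊥

Result: YES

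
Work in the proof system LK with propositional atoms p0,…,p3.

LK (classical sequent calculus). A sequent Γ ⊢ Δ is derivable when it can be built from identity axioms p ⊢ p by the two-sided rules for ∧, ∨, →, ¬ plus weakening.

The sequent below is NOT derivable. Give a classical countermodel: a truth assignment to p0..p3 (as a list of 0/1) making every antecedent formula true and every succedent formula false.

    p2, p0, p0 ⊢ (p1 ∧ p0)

Truth-table refutation:
  v=0000: Γ:[p2=F, p0=F, p0=F] Δ:[(p1 ∧ p0)=F] refutes=False
  v=0001: Γ:[p2=F, p0=F, p0=F] Δ:[(p1 ∧ p0)=F] refutes=False
  v=0010: Γ:[p2=T, p0=F, p0=F] Δ:[(p1 ∧ p0)=F] refutes=False
  v=0011: Γ:[p2=T, p0=F, p0=F] Δ:[(p1 ∧ p0)=F] refutes=False
  v=0100: Γ:[p2=F, p0=F, p0=F] Δ:[(p1 ∧ p0)=F] refutes=False
  v=0101: Γ:[p2=F, p0=F, p0=F] Δ:[(p1 ∧ p0)=F] refutes=False
  v=0110: Γ:[p2=T, p0=F, p0=F] Δ:[(p1 ∧ p0)=F] refutes=False
  v=0111: Γ:[p2=T, p0=F, p0=F] Δ:[(p1 ∧ p0)=F] refutes=False
  v=1000: Γ:[p2=F, p0=T, p0=T] Δ:[(p1 ∧ p0)=F] refutes=False
  v=1001: Γ:[p2=F, p0=T, p0=T] Δ:[(p1 ∧ p0)=F] refutes=False
  v=1010: Γ:[p2=T, p0=T, p0=T] Δ:[(p1 ∧ p0)=F] refutes=True  ← countermodel

Result: [1, 0, 1, 0]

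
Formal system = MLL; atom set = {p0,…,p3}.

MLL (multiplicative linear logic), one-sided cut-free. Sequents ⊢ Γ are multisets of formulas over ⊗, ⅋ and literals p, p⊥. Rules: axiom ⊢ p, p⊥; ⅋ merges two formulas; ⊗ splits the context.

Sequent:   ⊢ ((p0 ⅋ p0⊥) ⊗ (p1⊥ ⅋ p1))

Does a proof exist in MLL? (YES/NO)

Derivation trace:
[⊗]  ⊢ ((p0 ⅋ p0⊥) ⊗ (p1⊥ ⅋ p1))
  [⅋]  ⊢ (p0 ⅋ p0⊥)
    [Ax]  ⊢ p0, p0⊥
  [⅋]  ⊢ (p1⊥ ⅋ p1)
    [Ax]  ⊢ p1, p1⊥

Result: YES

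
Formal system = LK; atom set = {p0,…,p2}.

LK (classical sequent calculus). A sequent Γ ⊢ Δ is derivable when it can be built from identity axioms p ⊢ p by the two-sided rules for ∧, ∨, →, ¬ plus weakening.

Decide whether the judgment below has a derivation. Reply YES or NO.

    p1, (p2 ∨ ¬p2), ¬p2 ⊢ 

Truth-table refutation:
  v=000: Γ:[p1=F, (p2 ∨ ¬p2)=T, ¬p2=T] Δ:[] refutes=False
  v=001: Γ:[p1=F, (p2 ∨ ¬p2)=T, ¬p2=F] Δ:[] refutes=False
  v=010: Γ:[p1=T, (p2 ∨ ¬p2)=T, ¬p2=T] Δ:[] refutes=True  ← countermodel

Result: NO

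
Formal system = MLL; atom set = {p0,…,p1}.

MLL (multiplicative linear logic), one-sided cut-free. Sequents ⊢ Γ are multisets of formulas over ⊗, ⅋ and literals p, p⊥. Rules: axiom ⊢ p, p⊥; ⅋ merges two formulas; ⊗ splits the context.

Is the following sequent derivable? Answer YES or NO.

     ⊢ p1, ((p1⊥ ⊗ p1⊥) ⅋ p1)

Derivation trace:
[⅋]  ⊢ p1, ((p1⊥ ⊗ p1⊥) ⅋ p1)
  [⊗]  ⊢ p1, p1, (p1⊥ ⊗ p1⊥)
    [Ax]  ⊢ p1, p1⊥
    [Ax]  ⊢ p1, p1⊥

Result: YES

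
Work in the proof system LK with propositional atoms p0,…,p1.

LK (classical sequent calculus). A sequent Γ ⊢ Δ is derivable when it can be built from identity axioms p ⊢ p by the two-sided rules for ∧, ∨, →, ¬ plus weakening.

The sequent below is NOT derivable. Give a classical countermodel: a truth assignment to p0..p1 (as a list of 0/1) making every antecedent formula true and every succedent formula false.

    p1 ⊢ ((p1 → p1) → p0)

Truth-table refutation:
  v=00: Γ:[p1=F] Δ:[((p1 → p1) → p0)=F] refutes=False
  v=01: Γ:[p1=T] Δ:[((p1 → p1) → p0)=F] refutes=True  ← countermodel

Result: [0, 1]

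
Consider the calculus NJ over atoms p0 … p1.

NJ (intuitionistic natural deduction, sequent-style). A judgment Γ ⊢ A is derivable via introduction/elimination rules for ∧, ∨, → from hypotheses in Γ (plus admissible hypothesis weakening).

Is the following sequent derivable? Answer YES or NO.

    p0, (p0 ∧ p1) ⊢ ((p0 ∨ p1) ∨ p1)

Derivation (root first):
[Wk] p0, (p0 ∧ p1) ⊢ ((p0 ∨ p1) ∨ p1)
  [∨I₁] p0 ⊢ ((p0 ∨ p1) ∨ p1)
    [∨I₁] p0 ⊢ (p0 ∨ p1)
      [Ax] p0 ⊢ p0

Result: YES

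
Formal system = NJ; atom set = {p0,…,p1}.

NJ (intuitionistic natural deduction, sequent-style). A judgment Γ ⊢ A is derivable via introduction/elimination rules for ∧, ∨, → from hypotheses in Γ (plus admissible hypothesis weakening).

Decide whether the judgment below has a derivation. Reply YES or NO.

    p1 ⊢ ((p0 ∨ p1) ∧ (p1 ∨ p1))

Derivation (root first):
[∧I] p1 ⊢ ((p0 ∨ p1) ∧ (p1 ∨ p1))
  [∨I₂] p1 ⊢ (p0 ∨ p1)
    [Ax] p1 ⊢ p1
  [∨I₁] p1 ⊢ (p1 ∨ p1)
    [Ax] p1 ⊢ p1

Result: YES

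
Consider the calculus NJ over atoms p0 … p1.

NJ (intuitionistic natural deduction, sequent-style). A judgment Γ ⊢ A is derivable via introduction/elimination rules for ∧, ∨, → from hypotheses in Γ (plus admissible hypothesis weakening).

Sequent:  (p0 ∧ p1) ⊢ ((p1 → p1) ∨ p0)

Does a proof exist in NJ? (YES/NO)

Derivation trace:
[∨I₁] (p0 ∧ p1) ⊢ ((p1 → p1) ∨ p0)
  [Wk] (p0 ∧ p1) ⊢ (p1 → p1)
    [→I]  ⊢ (p1 → p1)
      [Ax] p1 ⊢ p1

Result: YES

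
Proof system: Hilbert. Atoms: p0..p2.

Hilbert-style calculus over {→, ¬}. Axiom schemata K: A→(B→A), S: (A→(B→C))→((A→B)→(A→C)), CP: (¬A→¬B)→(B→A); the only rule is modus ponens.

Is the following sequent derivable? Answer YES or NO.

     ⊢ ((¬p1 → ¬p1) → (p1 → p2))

Enumerate valuations to refute Γ ⊢ Δ:
  v=000: Γ:[] Δ:[((¬p1 → ¬p1) → (p1 → p2))=T] refutes=False
  v=001: Γ:[] Δ:[((¬p1 → ¬p1) → (p1 → p2))=T] refutes=False
  v=010: Γ:[] Δ:[((¬p1 → ¬p1) → (p1 → p2))=F] refutes=True  ← countermodel

Result: NO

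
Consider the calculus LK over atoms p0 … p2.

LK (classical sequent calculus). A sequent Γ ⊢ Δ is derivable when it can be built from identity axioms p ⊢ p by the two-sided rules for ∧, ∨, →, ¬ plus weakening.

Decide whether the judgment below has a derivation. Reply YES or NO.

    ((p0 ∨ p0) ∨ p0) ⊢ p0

Derivation trace:
[∨L] ((p0 ∨ p0) ∨ p0) ⊢ p0
  [∨L] (p0 ∨ p0) ⊢ p0
    [Ax] p0 ⊢ p0
    [Ax] p0 ⊢ p0
  [Ax] p0 ⊢ p0

Result: YES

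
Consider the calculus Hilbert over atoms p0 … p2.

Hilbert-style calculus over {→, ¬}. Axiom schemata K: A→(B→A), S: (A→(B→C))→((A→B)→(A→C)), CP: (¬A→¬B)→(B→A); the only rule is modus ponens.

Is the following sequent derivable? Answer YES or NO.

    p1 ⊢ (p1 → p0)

Truth-table refutation:
  v=000: Γ:[p1=F] Δ:[(p1 → p0)=T] refutes=False
  v=001: Γ:[p1=F] Δ:[(p1 → p0)=T] refutes=False
  v=010: Γ:[p1=T] Δ:[(p1 → p0)=F] refutes=True  ← countermodel

Result: NO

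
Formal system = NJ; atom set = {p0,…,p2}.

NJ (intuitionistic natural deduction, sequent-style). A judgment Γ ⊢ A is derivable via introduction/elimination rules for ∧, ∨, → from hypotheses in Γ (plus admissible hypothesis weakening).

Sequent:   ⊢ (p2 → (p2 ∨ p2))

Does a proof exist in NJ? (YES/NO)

Proof tree:
[→I]  ⊢ (p2 → (p2 ∨ p2))
  [∨I₁] p2 ⊢ (p2 ∨ p2)
    [Ax] p2 ⊢ p2

Result: YES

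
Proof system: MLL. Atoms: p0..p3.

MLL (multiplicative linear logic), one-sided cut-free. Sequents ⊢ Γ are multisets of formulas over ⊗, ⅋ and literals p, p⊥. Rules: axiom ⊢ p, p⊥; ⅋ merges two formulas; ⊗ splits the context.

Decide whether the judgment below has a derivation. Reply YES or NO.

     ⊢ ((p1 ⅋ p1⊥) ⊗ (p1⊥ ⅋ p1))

Derivation trace:
[⊗]  ⊢ ((p1 ⅋ p1⊥) ⊗ (p1⊥ ⅋ p1))
  [⅋]  ⊢ (p1 ⅋ p1⊥)
    [Ax]  ⊢ p1, p1⊥
  [⅋]  ⊢ (p1⊥ ⅋ p1)
    [Ax]  ⊢ p1, p1⊥

Result: YES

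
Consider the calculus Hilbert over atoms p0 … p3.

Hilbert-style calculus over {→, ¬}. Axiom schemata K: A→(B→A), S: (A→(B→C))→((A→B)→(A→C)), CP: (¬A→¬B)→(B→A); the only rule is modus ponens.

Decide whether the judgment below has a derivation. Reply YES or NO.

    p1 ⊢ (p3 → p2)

Enumerate valuations to refute Γ ⊢ Δ:
  v=0000: Γ:[p1=F] Δ:[(p3 → p2)=T] refutes=False
  v=0001: Γ:[p1=F] Δ:[(p3 → p2)=F] refutes=False
  v=0010: Γ:[p1=F] Δ:[(p3 → p2)=T] refutes=False
  v=0011: Γ:[p1=F] Δ:[(p3 → p2)=T] refutes=False
  v=0100: Γ:[p1=T] Δ:[(p3 → p2)=T] refutes=False
  v=0101: Γ:[p1=T] Δ:[(p3 → p2)=F] refutes=True  ← countermodel

Result: NO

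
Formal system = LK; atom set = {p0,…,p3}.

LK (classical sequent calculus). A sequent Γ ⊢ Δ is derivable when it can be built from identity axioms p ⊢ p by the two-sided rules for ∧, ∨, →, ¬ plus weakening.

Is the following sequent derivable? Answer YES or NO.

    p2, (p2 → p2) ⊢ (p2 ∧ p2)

Derivation (root first):
[∧R] p2, (p2 → p2) ⊢ (p2 ∧ p2)
  [→L] p2, (p2 → p2) ⊢ p2
    [WR] p2, p2 ⊢ p2, p2
      [WL] p2, p2 ⊢ p2
        [Ax] p2 ⊢ p2
    [Ax] p2 ⊢ p2
  [Ax] p2 ⊢ p2

Result: YES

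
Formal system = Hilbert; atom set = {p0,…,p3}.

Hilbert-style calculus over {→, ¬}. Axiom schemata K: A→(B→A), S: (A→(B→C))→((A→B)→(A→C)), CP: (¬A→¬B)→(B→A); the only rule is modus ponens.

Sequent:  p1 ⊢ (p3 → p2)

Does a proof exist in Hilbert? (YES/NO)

Truth-table refutation:
  v=0000: Γ:[p1=F] Δ:[(p3 → p2)=T] refutes=False
  v=0001: Γ:[p1=F] Δ:[(p3 → p2)=F] refutes=False
  v=0010: Γ:[p1=F] Δ:[(p3 → p2)=T] refutes=False
  v=0011: Γ:[p1=F] Δ:[(p3 → p2)=T] refutes=False
  v=0100: Γ:[p1=T] Δ:[(p3 → p2)=T] refutes=False
  v=0101: Γ:[p1=T] Δ:[(p3 → p2)=F] refutes=True  ← countermodel

Result: NO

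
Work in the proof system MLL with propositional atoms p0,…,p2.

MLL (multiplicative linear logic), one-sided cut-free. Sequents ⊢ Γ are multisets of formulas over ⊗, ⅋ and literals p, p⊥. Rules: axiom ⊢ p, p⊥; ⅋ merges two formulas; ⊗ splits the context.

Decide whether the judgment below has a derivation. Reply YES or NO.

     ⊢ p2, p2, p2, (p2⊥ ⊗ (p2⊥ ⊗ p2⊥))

Proof tree:
[⊗]  ⊢ p2, p2, p2, (p2⊥ ⊗ (p2⊥ ⊗ p2⊥))
  [Ax]  ⊢ p2, p2⊥
  [⊗]  ⊢ p2, p2, (p2⊥ ⊗ p2⊥)
    [Ax]  ⊢ p2, p2⊥
    [Ax]  ⊢ p2, p2⊥

Result: YES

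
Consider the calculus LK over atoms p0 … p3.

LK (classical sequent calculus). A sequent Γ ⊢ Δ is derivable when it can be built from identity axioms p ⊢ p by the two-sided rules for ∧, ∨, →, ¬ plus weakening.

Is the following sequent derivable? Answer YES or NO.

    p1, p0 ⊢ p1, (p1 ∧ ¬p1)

Derivation (root first):
[∧R] p1, p0 ⊢ p1, (p1 ∧ ¬p1)
  [Ax] p1 ⊢ p1
  [WL] p0 ⊢ p1, ¬p1
    [¬R]  ⊢ p1, ¬p1
      [Ax] p1 ⊢ p1

Result: YES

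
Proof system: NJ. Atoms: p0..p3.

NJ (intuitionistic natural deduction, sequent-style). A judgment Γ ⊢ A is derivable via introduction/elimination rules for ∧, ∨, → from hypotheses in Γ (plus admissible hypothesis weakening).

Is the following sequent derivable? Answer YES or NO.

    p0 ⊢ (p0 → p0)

Proof tree:
[Wk] p0 ⊢ (p0 → p0)
  [→I]  ⊢ (p0 → p0)
    [Ax] p0 ⊢ p0

Result: YES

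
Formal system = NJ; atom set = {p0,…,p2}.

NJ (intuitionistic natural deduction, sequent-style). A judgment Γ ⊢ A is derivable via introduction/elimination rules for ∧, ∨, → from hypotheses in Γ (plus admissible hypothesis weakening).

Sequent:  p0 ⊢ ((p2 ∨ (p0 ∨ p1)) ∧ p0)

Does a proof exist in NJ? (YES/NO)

Derivation trace:
[∧I] p0 ⊢ ((p2 ∨ (p0 ∨ p1)) ∧ p0)
  [∨I₂] p0 ⊢ (p2 ∨ (p0 ∨ p1))
    [∨I₁] p0 ⊢ (p0 ∨ p1)
      [Ax] p0 ⊢ p0
  [Ax] p0 ⊢ p0

Result: YES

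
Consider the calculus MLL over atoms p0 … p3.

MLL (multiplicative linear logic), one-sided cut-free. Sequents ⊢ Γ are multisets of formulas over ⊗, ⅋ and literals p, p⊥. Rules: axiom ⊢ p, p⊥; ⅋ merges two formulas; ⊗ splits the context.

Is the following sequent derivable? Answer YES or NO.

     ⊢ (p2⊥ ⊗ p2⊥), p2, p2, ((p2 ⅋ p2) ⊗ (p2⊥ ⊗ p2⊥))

Derivation trace:
[⊗]  ⊢ (p2⊥ ⊗ p2⊥), p2, p2, ((p2 ⅋ p2) ⊗ (p2⊥ ⊗ p2⊥))
  [⅋]  ⊢ (p2⊥ ⊗ p2⊥), (p2 ⅋ p2)
    [⊗]  ⊢ p2, p2, (p2⊥ ⊗ p2⊥)
      [Ax]  ⊢ p2, p2⊥
      [Ax]  ⊢ p2, p2⊥
  [⊗]  ⊢ p2, p2, (p2⊥ ⊗ p2⊥)
    [Ax]  ⊢ p2, p2⊥
    [Ax]  ⊢ p2, p2⊥

Result: YES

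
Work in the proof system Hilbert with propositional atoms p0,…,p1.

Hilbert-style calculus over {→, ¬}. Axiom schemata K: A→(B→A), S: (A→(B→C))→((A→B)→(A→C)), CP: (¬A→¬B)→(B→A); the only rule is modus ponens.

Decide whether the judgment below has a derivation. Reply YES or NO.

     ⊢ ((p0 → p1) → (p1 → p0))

Truth-table refutation:
  v=00: Γ:[] Δ:[((p0 → p1) → (p1 → p0))=T] refutes=False
  v=01: Γ:[] Δ:[((p0 → p1) → (p1 → p0))=F] refutes=True  ← countermodel

Result: NO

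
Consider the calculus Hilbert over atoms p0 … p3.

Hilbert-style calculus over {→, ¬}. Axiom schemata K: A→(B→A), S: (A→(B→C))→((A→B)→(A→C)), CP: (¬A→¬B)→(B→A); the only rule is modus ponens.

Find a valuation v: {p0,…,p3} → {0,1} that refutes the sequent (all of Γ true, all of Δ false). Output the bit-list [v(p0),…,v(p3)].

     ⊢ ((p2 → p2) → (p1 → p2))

Truth-table refutation:
  v=0000: Γ:[] Δ:[((p2 → p2) → (p1 → p2))=T] refutes=False
  v=0001: Γ:[] Δ:[((p2 → p2) → (p1 → p2))=T] refutes=False
  v=0010: Γ:[] Δ:[((p2 → p2) → (p1 → p2))=T] refutes=False
  v=0011: Γ:[] Δ:[((p2 → p2) → (p1 → p2))=T] refutes=False
  v=0100: Γ:[] Δ:[((p2 → p2) → (p1 → p2))=F] refutes=True  ← countermodel

Result: [0, 1, 0, 0]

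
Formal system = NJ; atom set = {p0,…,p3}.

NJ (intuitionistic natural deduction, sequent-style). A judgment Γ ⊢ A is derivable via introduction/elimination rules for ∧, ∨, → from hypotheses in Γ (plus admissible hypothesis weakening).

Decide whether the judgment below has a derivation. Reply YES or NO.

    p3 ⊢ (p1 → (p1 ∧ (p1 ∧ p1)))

Proof tree:
[Wk] p3 ⊢ (p1 → (p1 ∧ (p1 ∧ p1)))
  [→I]  ⊢ (p1 → (p1 ∧ (p1 ∧ p1)))
    [∧I] p1 ⊢ (p1 ∧ (p1 ∧ p1))
      [Ax] p1 ⊢ p1
      [∧I] p1 ⊢ (p1 ∧ p1)
        [Ax] p1 ⊢ p1
        [Ax] p1 ⊢ p1

Result: YES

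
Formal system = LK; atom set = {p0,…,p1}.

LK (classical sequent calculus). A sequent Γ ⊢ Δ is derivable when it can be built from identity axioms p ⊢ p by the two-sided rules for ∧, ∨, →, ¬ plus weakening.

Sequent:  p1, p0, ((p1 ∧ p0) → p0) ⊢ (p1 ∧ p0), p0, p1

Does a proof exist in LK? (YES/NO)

Derivation (root first):
[WR] p1, p0, ((p1 ∧ p0) → p0) ⊢ (p1 ∧ p0), p0, p1
  [→L] p1, p0, ((p1 ∧ p0) → p0) ⊢ (p1 ∧ p0), p0
    [∧R] p1, p0 ⊢ p0, (p1 ∧ p0)
      [Ax] p1 ⊢ p1
      [WR] p0 ⊢ p0, p0
        [Ax] p0 ⊢ p0
    [∧R] p1, p0 ⊢ p0, (p1 ∧ p0)
      [Ax] p1 ⊢ p1
      [WR] p0 ⊢ p0, p0
        [Ax] p0 ⊢ p0

Result: YES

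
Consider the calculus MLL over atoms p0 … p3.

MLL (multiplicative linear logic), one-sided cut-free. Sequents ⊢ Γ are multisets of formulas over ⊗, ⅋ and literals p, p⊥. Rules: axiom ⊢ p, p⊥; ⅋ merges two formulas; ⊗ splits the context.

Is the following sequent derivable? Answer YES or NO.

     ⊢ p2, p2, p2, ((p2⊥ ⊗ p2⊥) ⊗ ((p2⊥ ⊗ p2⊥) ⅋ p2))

Derivation trace:
[⊗]  ⊢ p2, p2, p2, ((p2⊥ ⊗ p2⊥) ⊗ ((p2⊥ ⊗ p2⊥) ⅋ p2))
  [⊗]  ⊢ p2, p2, (p2⊥ ⊗ p2⊥)
    [Ax]  ⊢ p2, p2⊥
    [Ax]  ⊢ p2, p2⊥
  [⅋]  ⊢ p2, ((p2⊥ ⊗ p2⊥) ⅋ p2)
    [⊗]  ⊢ p2, p2, (p2⊥ ⊗ p2⊥)
      [Ax]  ⊢ p2, p2⊥
      [Ax]  ⊢ p2, p2⊥

Result: YES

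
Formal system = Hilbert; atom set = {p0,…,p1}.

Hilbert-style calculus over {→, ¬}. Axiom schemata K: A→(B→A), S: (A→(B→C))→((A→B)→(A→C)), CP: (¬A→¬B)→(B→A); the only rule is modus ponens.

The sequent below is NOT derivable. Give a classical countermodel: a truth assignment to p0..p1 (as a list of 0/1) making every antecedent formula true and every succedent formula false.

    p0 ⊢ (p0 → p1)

Search for a countermodel by truth-table:
  v=00: Γ:[p0=F] Δ:[(p0 → p1)=T] refutes=False
  v=01: Γ:[p0=F] Δ:[(p0 → p1)=T] refutes=False
  v=10: Γ:[p0=T] Δ:[(p0 → p1)=F] refutes=True  ← countermodel

Result: [1, 0]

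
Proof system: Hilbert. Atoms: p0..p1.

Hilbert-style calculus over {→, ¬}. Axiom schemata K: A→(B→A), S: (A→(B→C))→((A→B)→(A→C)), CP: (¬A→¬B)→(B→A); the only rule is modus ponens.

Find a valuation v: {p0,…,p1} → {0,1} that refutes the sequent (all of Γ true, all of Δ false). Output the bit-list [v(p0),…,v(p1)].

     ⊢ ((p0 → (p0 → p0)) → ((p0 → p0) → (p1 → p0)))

Search for a countermodel by truth-table:
  v=00: Γ:[] Δ:[((p0 → (p0 → p0)) → ((p0 → p0) → (p1 → p0)))=T] refutes=False
  v=01: Γ:[] Δ:[((p0 → (p0 → p0)) → ((p0 → p0) → (p1 → p0)))=F] refutes=True  ← countermodel

Result: [0, 1]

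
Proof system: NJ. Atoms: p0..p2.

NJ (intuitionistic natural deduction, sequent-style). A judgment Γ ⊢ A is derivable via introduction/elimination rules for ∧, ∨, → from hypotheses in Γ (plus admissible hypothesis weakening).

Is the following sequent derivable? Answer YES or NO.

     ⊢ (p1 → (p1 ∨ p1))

Proof tree:
[→I]  ⊢ (p1 → (p1 ∨ p1))
  [∨I₂] p1 ⊢ (p1 ∨ p1)
    [Ax] p1 ⊢ p1

Result: YES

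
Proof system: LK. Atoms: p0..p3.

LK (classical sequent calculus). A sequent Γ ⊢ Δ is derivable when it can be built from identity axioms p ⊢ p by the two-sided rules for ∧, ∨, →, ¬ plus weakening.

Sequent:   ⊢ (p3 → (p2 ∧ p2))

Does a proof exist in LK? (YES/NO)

Enumerate valuations to refute Γ ⊢ Δ:
  v=0000: Γ:[] Δ:[(p3 → (p2 ∧ p2))=T] refutes=False
  v=0001: Γ:[] Δ:[(p3 → (p2 ∧ p2))=F] refutes=True  ← countermodel

Result: NO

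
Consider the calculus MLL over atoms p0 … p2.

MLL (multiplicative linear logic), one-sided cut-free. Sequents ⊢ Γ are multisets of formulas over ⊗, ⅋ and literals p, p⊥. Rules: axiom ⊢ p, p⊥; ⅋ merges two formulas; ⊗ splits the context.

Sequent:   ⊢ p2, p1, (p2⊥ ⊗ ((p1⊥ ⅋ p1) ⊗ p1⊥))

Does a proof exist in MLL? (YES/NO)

Derivation trace:
[⊗]  ⊢ p2, p1, (p2⊥ ⊗ ((p1⊥ ⅋ p1) ⊗ p1⊥))
  [Ax]  ⊢ p2, p2⊥
  [⊗]  ⊢ p1, ((p1⊥ ⅋ p1) ⊗ p1⊥)
    [⅋]  ⊢ (p1⊥ ⅋ p1)
      [Ax]  ⊢ p1, p1⊥
    [Ax]  ⊢ p1, p1⊥

Result: YES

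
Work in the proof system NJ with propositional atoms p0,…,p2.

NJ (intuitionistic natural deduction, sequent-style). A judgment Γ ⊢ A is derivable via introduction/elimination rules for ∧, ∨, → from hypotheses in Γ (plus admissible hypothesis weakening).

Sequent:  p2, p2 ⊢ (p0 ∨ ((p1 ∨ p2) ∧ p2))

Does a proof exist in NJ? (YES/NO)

Derivation trace:
[∨I₂] p2, p2 ⊢ (p0 ∨ ((p1 ∨ p2) ∧ p2))
  [Wk] p2, p2 ⊢ ((p1 ∨ p2) ∧ p2)
    [∧I] p2 ⊢ ((p1 ∨ p2) ∧ p2)
      [∨I₂] p2 ⊢ (p1 ∨ p2)
        [Ax] p2 ⊢ p2
      [Ax] p2 ⊢ p2

Result: YES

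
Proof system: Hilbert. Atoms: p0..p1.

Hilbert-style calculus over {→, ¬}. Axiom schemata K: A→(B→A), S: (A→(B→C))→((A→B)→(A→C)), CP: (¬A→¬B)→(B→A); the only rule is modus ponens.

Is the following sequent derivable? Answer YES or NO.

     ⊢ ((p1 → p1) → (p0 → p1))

Truth-table refutation:
  v=00: Γ:[] Δ:[((p1 → p1) → (p0 → p1))=T] refutes=False
  v=01: Γ:[] Δ:[((p1 → p1) → (p0 → p1))=T] refutes=False
  v=10: Γ:[] Δ:[((p1 → p1) → (p0 → p1))=F] refutes=True  ← countermodel

Result: NO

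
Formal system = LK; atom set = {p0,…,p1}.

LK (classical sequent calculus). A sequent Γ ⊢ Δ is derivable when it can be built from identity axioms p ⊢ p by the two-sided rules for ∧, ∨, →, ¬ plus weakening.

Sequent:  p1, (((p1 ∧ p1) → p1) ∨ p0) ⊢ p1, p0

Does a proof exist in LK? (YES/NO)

Derivation (root first):
[∨L] p1, (((p1 ∧ p1) → p1) ∨ p0) ⊢ p1, p0
  [→L] p1, ((p1 ∧ p1) → p1) ⊢ p1
    [WL] p1, p1 ⊢ (p1 ∧ p1)
      [∧R] p1 ⊢ (p1 ∧ p1)
        [Ax] p1 ⊢ p1
        [Ax] p1 ⊢ p1
    [Ax] p1 ⊢ p1
  [Ax] p0 ⊢ p0

Result: YES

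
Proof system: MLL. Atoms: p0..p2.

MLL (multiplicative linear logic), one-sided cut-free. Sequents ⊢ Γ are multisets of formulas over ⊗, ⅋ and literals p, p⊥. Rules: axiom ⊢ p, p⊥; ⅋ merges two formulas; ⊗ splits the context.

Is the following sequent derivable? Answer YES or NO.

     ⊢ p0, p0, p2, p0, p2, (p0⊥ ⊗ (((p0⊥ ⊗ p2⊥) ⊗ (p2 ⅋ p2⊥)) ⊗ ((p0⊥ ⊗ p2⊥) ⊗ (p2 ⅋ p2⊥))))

Derivation (root first):
[⊗]  ⊢ p0, p0, p2, p0, p2, (p0⊥ ⊗ (((p0⊥ ⊗ p2⊥) ⊗ (p2 ⅋ p2⊥)) ⊗ ((p0⊥ ⊗ p2⊥) ⊗ (p2 ⅋ p2⊥))))
  [Ax]  ⊢ p0, p0⊥
  [⊗]  ⊢ p0, p2, p0, p2, (((p0⊥ ⊗ p2⊥) ⊗ (p2 ⅋ p2⊥)) ⊗ ((p0⊥ ⊗ p2⊥) ⊗ (p2 ⅋ p2⊥)))
    [⊗]  ⊢ p0, p2, ((p0⊥ ⊗ p2⊥) ⊗ (p2 ⅋ p2⊥))
      [⊗]  ⊢ p0, p2, (p0⊥ ⊗ p2⊥)
        [Ax]  ⊢ p0, p0⊥
        [Ax]  ⊢ p2, p2⊥
      [⅋]  ⊢ (p2 ⅋ p2⊥)
        [Ax]  ⊢ p2, p2⊥
    [⊗]  ⊢ p0, p2, ((p0⊥ ⊗ p2⊥) ⊗ (p2 ⅋ p2⊥))
      [⊗]  ⊢ p0, p2, (p0⊥ ⊗ p2⊥)
        [Ax]  ⊢ p0, p0⊥
        [Ax]  ⊢ p2, p2⊥
      [⅋]  ⊢ (p2 ⅋ p2⊥)
        [Ax]  ⊢ p2, p2⊥

Result: YES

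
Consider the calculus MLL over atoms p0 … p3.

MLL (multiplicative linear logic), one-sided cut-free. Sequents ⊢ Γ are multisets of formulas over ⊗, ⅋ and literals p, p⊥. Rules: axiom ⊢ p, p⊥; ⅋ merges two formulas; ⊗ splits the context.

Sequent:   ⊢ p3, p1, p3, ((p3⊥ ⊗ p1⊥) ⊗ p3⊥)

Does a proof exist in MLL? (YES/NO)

Derivation trace:
[⊗]  ⊢ p3, p1, p3, ((p3⊥ ⊗ p1⊥) ⊗ p3⊥)
  [⊗]  ⊢ p3, p1, (p3⊥ ⊗ p1⊥)
    [Ax]  ⊢ p3, p3⊥
    [Ax]  ⊢ p1, p1⊥
  [Ax]  ⊢ p3, p3⊥

Result: YES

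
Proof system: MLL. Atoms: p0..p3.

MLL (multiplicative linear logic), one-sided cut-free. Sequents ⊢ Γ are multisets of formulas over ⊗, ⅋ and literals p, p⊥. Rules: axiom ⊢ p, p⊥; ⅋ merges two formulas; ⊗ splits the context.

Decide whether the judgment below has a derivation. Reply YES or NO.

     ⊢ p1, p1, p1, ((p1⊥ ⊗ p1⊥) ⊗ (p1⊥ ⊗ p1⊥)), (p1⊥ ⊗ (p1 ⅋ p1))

Derivation trace:
[⊗]  ⊢ p1, p1, p1, ((p1⊥ ⊗ p1⊥) ⊗ (p1⊥ ⊗ p1⊥)), (p1⊥ ⊗ (p1 ⅋ p1))
  [Ax]  ⊢ p1, p1⊥
  [⅋]  ⊢ p1, p1, ((p1⊥ ⊗ p1⊥) ⊗ (p1⊥ ⊗ p1⊥)), (p1 ⅋ p1)
    [⊗]  ⊢ p1, p1, p1, p1, ((p1⊥ ⊗ p1⊥) ⊗ (p1⊥ ⊗ p1⊥))
      [⊗]  ⊢ p1, p1, (p1⊥ ⊗ p1⊥)
        [Ax]  ⊢ p1, p1⊥
        [Ax]  ⊢ p1, p1⊥
      [⊗]  ⊢ p1, p1, (p1⊥ ⊗ p1⊥)
        [Ax]  ⊢ p1, p1⊥
        [Ax]  ⊢ p1, p1⊥

Result: YES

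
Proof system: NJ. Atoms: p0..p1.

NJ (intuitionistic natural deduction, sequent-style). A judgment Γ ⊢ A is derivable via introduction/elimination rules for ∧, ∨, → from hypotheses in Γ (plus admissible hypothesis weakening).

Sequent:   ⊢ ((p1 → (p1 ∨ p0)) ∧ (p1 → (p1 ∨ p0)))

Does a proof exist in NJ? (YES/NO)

Derivation trace:
[∧I]  ⊢ ((p1 → (p1 ∨ p0)) ∧ (p1 → (p1 ∨ p0)))
  [→I]  ⊢ (p1 → (p1 ∨ p0))
    [∨I₁] p1 ⊢ (p1 ∨ p0)
      [Ax] p1 ⊢ p1
  [→I]  ⊢ (p1 → (p1 ∨ p0))
    [∨I₁] p1 ⊢ (p1 ∨ p0)
      [Ax] p1 ⊢ p1

Result: YES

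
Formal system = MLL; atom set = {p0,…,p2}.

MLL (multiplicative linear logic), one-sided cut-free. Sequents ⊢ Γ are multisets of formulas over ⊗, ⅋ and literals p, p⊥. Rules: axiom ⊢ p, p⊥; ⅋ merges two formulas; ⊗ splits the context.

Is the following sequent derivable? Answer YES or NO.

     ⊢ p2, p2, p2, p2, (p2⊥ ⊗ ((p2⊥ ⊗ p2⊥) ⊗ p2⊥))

Proof tree:
[⊗]  ⊢ p2, p2, p2, p2, (p2⊥ ⊗ ((p2⊥ ⊗ p2⊥) ⊗ p2⊥))
  [Ax]  ⊢ p2, p2⊥
  [⊗]  ⊢ p2, p2, p2, ((p2⊥ ⊗ p2⊥) ⊗ p2⊥)
    [⊗]  ⊢ p2, p2, (p2⊥ ⊗ p2⊥)
      [Ax]  ⊢ p2, p2⊥
      [Ax]  ⊢ p2, p2⊥
    [Ax]  ⊢ p2, p2⊥

Result: YES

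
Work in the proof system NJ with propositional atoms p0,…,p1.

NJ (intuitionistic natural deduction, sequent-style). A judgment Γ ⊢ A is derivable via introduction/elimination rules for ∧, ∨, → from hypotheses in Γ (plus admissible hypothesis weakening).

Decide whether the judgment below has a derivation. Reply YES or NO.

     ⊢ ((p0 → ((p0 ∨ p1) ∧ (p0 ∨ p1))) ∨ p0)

Derivation trace:
[∨I₁]  ⊢ ((p0 → ((p0 ∨ p1) ∧ (p0 ∨ p1))) ∨ p0)
  [→I]  ⊢ (p0 → ((p0 ∨ p1) ∧ (p0 ∨ p1)))
    [∧I] p0 ⊢ ((p0 ∨ p1) ∧ (p0 ∨ p1))
      [∨I₁] p0 ⊢ (p0 ∨ p1)
        [Ax] p0 ⊢ p0
      [∨I₁] p0 ⊢ (p0 ∨ p1)
        [Ax] p0 ⊢ p0

Result: YES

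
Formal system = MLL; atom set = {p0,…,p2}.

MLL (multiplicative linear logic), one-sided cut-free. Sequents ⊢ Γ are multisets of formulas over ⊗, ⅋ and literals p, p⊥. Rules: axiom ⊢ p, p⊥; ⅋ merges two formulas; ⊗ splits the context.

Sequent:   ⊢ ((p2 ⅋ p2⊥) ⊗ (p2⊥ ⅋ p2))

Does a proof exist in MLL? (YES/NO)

Derivation (root first):
[⊗]  ⊢ ((p2 ⅋ p2⊥) ⊗ (p2⊥ ⅋ p2))
  [⅋]  ⊢ (p2 ⅋ p2⊥)
    [Ax]  ⊢ p2, p2⊥
  [⅋]  ⊢ (p2⊥ ⅋ p2)
    [Ax]  ⊢ p2, p2⊥

Result: YES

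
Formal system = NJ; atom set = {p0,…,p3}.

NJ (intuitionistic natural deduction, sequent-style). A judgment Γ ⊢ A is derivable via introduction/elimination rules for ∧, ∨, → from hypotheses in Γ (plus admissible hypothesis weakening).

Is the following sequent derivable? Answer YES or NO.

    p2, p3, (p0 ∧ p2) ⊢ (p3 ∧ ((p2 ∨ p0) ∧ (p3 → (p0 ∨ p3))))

Proof tree:
[∧I] p2, p3, (p0 ∧ p2) ⊢ (p3 ∧ ((p2 ∨ p0) ∧ (p3 → (p0 ∨ p3))))
  [Wk] p3, (p0 ∧ p2) ⊢ p3
    [Ax] p3 ⊢ p3
  [∧I] p2 ⊢ ((p2 ∨ p0) ∧ (p3 → (p0 ∨ p3)))
    [∨I₁] p2 ⊢ (p2 ∨ p0)
      [Ax] p2 ⊢ p2
    [→I]  ⊢ (p3 → (p0 ∨ p3))
      [∨I₂] p3 ⊢ (p0 ∨ p3)
        [Ax] p3 ⊢ p3

Result: YES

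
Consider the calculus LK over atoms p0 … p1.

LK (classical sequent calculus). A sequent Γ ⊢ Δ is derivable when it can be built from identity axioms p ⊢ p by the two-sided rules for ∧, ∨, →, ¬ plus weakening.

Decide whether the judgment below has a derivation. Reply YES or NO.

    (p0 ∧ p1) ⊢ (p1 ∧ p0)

Derivation trace:
[∧L] (p0 ∧ p1) ⊢ (p1 ∧ p0)
  [∧R] p1, p0 ⊢ (p1 ∧ p0)
    [WL] p1, p0 ⊢ p1
      [Ax] p1 ⊢ p1
    [Ax] p0 ⊢ p0

Result: YES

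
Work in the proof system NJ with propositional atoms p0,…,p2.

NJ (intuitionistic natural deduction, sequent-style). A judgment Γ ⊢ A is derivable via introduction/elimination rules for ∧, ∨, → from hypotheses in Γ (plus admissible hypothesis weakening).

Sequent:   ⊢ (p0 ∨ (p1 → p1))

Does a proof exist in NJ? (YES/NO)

Proof tree:
[∨I₂]  ⊢ (p0 ∨ (p1 → p1))
  [→I]  ⊢ (p1 → p1)
    [Ax] p1 ⊢ p1

Result: YES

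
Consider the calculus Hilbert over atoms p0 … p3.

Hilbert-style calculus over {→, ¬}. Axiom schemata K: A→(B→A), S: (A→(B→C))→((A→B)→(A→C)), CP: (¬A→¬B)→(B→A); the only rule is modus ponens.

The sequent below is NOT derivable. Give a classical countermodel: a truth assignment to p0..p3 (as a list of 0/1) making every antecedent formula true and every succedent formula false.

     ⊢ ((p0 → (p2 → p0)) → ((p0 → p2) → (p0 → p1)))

Truth-table refutation:
  v=0000: Γ:[] Δ:[((p0 → (p2 → p0)) → ((p0 → p2) → (p0 → p1)))=T] refutes=False
  v=0001: Γ:[] Δ:[((p0 → (p2 → p0)) → ((p0 → p2) → (p0 → p1)))=T] refutes=False
  v=0010: Γ:[] Δ:[((p0 → (p2 → p0)) → ((p0 → p2) → (p0 → p1)))=T] refutes=False
  v=0011: Γ:[] Δ:[((p0 → (p2 → p0)) → ((p0 → p2) → (p0 → p1)))=T] refutes=False
  v=0100: Γ:[] Δ:[((p0 → (p2 → p0)) → ((p0 → p2) → (p0 → p1)))=T] refutes=False
  v=0101: Γ:[] Δ:[((p0 → (p2 → p0)) → ((p0 → p2) → (p0 → p1)))=T] refutes=False
  v=0110: Γ:[] Δ:[((p0 → (p2 → p0)) → ((p0 → p2) → (p0 → p1)))=T] refutes=False
  v=0111: Γ:[] Δ:[((p0 → (p2 → p0)) → ((p0 → p2) → (p0 → p1)))=T] refutes=False
  v=1000: Γ:[] Δ:[((p0 → (p2 → p0)) → ((p0 → p2) → (p0 → p1)))=T] refutes=False
  v=1001: Γ:[] Δ:[((p0 → (p2 → p0)) → ((p0 → p2) → (p0 → p1)))=T] refutes=False
  v=1010: Γ:[] Δ:[((p0 → (p2 → p0)) → ((p0 → p2) → (p0 → p1)))=F] refutes=True  ← countermodel

Result: [1, 0, 1, 0]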